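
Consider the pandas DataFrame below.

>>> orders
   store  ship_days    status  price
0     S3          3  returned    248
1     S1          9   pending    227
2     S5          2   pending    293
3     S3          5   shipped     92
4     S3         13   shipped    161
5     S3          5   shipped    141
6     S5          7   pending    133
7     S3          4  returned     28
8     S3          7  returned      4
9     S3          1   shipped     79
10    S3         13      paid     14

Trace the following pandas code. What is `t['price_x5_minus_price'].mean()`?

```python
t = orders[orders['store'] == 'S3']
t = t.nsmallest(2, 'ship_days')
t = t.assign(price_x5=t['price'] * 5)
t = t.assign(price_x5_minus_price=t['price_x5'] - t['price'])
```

filter rows where store == 'S3':
   store  ship_days    status  price
0     S3          3  returned    248
3     S3          5   shipped     92
4     S3         13   shipped    161
5     S3          5   shipped    141
7     S3          4  returned     28
8     S3          7  returned      4
9     S3          1   shipped     79
10    S3         13      paid     14
take 2 rows with smallest ship_days:
  store  ship_days    status  price
9    S3          1   shipped     79
0    S3          3  returned    248
add column price_x5 = t['price'] * 5:
  store  ship_days    status  price  price_x5
9    S3          1   shipped     79       395
0    S3          3  returned    248      1240
add column price_x5_minus_price = t['price_x5'] - t['price']:
  store  ship_days    status  price  price_x5  price_x5_minus_price
9    S3          1   shipped     79       395                   316
0    S3          3  returned    248      1240                   992
Finally, mean of column 'price_x5_minus_price' = 654.0.

654.0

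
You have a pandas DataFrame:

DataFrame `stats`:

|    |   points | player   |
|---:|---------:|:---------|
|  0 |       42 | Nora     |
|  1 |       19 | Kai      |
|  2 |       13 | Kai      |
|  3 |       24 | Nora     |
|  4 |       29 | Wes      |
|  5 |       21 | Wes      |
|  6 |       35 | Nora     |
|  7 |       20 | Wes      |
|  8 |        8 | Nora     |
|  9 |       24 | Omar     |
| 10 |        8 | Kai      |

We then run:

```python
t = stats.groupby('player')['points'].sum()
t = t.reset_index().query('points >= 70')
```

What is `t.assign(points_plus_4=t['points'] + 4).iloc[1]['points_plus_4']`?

group by player, sum of points:
player
Kai      40
Nora    109
Omar     24
Wes      70
Name: points, dtype: int64
reset_index():
  player  points
0    Kai      40
1   Nora     109
2   Omar      24
3    Wes      70
filter rows where points >= 70:
  player  points
1   Nora     109
3    Wes      70
add column points_plus_4 = t['points'] + 4:
  player  points  points_plus_4
1   Nora     109            113
3    Wes      70             74
The value at position 1, column 'points_plus_4' is 74.

74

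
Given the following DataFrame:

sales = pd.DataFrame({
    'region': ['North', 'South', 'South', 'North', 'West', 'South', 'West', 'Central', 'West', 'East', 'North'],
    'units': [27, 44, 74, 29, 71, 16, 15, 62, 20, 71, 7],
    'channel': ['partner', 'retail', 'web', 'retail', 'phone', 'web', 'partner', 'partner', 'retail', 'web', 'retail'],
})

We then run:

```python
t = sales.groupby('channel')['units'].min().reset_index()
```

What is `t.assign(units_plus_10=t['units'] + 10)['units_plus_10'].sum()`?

149

group by channel, min of units:
channel
partner    15
phone      71
retail      7
web        16
Name: units, dtype: int64
reset_index():
   channel  units
0  partner     15
1    phone     71
2   retail      7
3      web     16
add column units_plus_10 = t['units'] + 10:
   channel  units  units_plus_10
0  partner     15             25
1    phone     71             81
2   retail      7             17
3      web     16             26
Then the sum of column 'units_plus_10': 149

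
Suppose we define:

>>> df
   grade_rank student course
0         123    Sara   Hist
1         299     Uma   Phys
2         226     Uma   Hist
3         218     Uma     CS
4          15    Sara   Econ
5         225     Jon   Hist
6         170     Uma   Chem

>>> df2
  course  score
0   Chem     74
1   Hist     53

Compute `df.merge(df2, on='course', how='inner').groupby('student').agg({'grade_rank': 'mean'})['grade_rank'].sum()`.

merge on 'course' (how='inner') → 4 rows:
   grade_rank student course  score
0         123    Sara   Hist     53
1         226     Uma   Hist     53
2         225     Jon   Hist     53
3         170     Uma   Chem     74
group by student, mean of grade_rank:
         grade_rank
student            
Jon           225.0
Sara          123.0
Uma           198.0
Reading off the sum of column 'grade_rank', we get 546.0.

546.0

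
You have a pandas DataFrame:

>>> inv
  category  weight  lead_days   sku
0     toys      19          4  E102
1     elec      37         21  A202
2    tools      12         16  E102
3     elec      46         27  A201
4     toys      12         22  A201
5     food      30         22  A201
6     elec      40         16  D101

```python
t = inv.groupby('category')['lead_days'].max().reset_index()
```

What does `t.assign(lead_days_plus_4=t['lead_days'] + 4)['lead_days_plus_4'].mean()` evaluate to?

25.75

group by category, max of lead_days:
category
elec     27
food     22
tools    16
toys     22
Name: lead_days, dtype: int64
reset_index():
  category  lead_days
0     elec         27
1     food         22
2    tools         16
3     toys         22
add column lead_days_plus_4 = t['lead_days'] + 4:
  category  lead_days  lead_days_plus_4
0     elec         27                31
1     food         22                26
2    tools         16                20
3     toys         22                26
Reading off the mean of column 'lead_days_plus_4', we get 25.75.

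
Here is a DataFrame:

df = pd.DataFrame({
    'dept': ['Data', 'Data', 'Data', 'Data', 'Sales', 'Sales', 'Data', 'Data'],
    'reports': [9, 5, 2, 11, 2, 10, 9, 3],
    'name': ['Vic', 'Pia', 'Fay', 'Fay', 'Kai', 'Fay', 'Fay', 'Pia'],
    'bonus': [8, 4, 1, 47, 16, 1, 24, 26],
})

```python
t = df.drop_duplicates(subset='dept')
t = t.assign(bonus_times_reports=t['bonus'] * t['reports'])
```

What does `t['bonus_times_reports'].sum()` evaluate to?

drop duplicate dept (keep=first):
    dept  reports name  bonus
0   Data        9  Vic      8
4  Sales        2  Kai     16
add column bonus_times_reports = t['bonus'] * t['reports']:
    dept  reports name  bonus  bonus_times_reports
0   Data        9  Vic      8                   72
4  Sales        2  Kai     16                   32
Finally, sum of column 'bonus_times_reports' = 104.

104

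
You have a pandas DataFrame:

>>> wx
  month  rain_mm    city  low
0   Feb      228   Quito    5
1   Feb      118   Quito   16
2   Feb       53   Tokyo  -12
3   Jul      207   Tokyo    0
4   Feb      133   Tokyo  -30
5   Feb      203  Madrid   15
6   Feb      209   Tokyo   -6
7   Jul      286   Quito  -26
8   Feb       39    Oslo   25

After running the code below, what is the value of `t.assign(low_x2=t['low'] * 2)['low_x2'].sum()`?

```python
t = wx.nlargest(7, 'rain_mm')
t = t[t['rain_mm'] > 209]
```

-42

take 7 rows with largest rain_mm:
  month  rain_mm    city  low
7   Jul      286   Quito  -26
0   Feb      228   Quito    5
6   Feb      209   Tokyo   -6
3   Jul      207   Tokyo    0
5   Feb      203  Madrid   15
4   Feb      133   Tokyo  -30
1   Feb      118   Quito   16
filter rows where rain_mm > 209:
  month  rain_mm   city  low
7   Jul      286  Quito  -26
0   Feb      228  Quito    5
add column low_x2 = t['low'] * 2:
  month  rain_mm   city  low  low_x2
7   Jul      286  Quito  -26     -52
0   Feb      228  Quito    5      10
Then the sum of column 'low_x2': -42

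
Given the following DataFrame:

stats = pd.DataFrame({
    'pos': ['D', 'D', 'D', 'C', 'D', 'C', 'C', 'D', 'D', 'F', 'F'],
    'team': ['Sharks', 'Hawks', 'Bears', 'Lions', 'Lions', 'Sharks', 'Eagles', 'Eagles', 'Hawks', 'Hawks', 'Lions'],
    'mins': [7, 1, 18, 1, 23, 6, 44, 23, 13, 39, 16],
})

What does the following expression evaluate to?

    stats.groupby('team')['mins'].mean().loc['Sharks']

6.5

group by team, mean of mins:
team
Bears     18.000000
Eagles    33.500000
Hawks     17.666667
Lions     13.333333
Sharks     6.500000
Name: mins, dtype: float64
Finally, value at index 'Sharks' = 6.5.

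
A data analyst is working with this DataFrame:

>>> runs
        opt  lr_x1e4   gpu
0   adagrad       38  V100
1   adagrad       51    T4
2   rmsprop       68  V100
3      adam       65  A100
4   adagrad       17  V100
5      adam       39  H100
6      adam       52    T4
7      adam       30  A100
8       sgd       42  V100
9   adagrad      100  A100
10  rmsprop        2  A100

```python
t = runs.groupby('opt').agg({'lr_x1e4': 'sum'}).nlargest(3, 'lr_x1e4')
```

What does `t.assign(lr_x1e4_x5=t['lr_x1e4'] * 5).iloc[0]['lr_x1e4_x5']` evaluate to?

1030

group by opt, sum of lr_x1e4:
         lr_x1e4
opt             
adagrad      206
adam         186
rmsprop       70
sgd           42
take 3 rows with largest lr_x1e4:
         lr_x1e4
opt             
adagrad      206
adam         186
rmsprop       70
add column lr_x1e4_x5 = t['lr_x1e4'] * 5:
         lr_x1e4  lr_x1e4_x5
opt                         
adagrad      206        1030
adam         186         930
rmsprop       70         350
Taking the value at position 0, column 'lr_x1e4_x5' gives 1030.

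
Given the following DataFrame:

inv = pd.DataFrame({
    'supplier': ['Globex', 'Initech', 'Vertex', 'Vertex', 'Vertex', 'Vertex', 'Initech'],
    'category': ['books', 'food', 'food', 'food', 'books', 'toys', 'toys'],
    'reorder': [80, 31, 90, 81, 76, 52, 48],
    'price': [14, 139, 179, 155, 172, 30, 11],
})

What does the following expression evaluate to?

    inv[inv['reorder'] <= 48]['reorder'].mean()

39.5

filter rows where reorder <= 48:
  supplier category  reorder  price
1  Initech     food       31    139
6  Initech     toys       48     11
Taking the mean of column 'reorder' gives 39.5.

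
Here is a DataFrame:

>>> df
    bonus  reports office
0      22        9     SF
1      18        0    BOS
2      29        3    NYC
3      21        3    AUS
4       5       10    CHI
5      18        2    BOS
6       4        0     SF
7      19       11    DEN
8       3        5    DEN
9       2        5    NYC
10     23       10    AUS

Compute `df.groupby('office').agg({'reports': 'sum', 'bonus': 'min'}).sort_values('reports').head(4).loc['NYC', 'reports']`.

8

group by office: sum(reports), min(bonus):
        reports  bonus
office                
AUS          13     21
BOS           2     18
CHI          10      5
DEN          16      3
NYC           8      2
SF            9      4
sort by reports:
        reports  bonus
office                
BOS           2     18
NYC           8      2
SF            9      4
CHI          10      5
AUS          13     21
DEN          16      3
take first 4 rows:
        reports  bonus
office                
BOS           2     18
NYC           8      2
SF            9      4
CHI          10      5
value at row 'NYC', column 'reports' → 8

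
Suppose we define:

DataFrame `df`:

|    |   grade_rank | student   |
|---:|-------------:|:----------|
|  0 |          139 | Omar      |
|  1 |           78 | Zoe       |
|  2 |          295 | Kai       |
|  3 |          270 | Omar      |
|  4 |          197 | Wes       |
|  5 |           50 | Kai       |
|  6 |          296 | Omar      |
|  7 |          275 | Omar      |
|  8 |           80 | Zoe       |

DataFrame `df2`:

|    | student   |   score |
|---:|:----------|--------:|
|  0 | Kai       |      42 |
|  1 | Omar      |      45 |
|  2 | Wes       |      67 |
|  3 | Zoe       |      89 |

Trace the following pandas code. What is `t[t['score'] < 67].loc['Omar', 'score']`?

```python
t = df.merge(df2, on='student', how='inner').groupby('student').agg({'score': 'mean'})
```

merge on 'student' (how='inner') → 9 rows:
   grade_rank student  score
0         139    Omar     45
1          78     Zoe     89
2         295     Kai     42
3         270    Omar     45
4         197     Wes     67
5          50     Kai     42
6         296    Omar     45
7         275    Omar     45
8          80     Zoe     89
group by student, mean of score:
         score
student       
Kai       42.0
Omar      45.0
Wes       67.0
Zoe       89.0
filter rows where score < 67:
         score
student       
Kai       42.0
Omar      45.0
value at row 'Omar', column 'score' → 45.0

45.0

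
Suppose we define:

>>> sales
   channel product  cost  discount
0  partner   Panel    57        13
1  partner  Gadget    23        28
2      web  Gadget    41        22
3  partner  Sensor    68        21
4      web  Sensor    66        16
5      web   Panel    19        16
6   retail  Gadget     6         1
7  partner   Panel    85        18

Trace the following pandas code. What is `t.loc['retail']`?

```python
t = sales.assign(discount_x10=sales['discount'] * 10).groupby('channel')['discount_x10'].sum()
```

10

add column discount_x10 = sales['discount'] * 10:
   channel product  cost  discount  discount_x10
0  partner   Panel    57        13           130
1  partner  Gadget    23        28           280
2      web  Gadget    41        22           220
3  partner  Sensor    68        21           210
4      web  Sensor    66        16           160
5      web   Panel    19        16           160
6   retail  Gadget     6         1            10
7  partner   Panel    85        18           180
group by channel, sum of discount_x10:
channel
partner    800
retail      10
web        540
Name: discount_x10, dtype: int64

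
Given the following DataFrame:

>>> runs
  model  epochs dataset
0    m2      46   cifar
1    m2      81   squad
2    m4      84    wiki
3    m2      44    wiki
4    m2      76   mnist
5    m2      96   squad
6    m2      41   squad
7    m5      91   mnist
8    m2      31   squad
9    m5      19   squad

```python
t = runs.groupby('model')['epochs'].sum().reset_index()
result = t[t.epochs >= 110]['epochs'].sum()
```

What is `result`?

group by model, sum of epochs:
model
m2    415
m4     84
m5    110
Name: epochs, dtype: int64
reset_index():
  model  epochs
0    m2     415
1    m4      84
2    m5     110
filter rows where epochs >= 110:
  model  epochs
0    m2     415
2    m5     110
Reading off the sum of column 'epochs', we get 525.

525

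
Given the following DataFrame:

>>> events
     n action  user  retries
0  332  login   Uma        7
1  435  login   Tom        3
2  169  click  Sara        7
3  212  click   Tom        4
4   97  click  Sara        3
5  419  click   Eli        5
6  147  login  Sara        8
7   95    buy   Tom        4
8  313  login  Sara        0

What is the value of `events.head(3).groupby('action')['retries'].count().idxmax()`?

take first 3 rows:
     n action  user  retries
0  332  login   Uma        7
1  435  login   Tom        3
2  169  click  Sara        7
group by action, count of retries:
action
click    1
login    2
Name: retries, dtype: int64

login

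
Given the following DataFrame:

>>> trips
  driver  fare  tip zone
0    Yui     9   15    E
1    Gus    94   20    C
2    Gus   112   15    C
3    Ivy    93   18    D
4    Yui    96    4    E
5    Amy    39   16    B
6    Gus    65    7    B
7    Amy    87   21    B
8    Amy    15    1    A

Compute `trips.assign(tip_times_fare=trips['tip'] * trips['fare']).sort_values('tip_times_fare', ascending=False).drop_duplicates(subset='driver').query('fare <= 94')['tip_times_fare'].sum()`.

add column tip_times_fare = trips['tip'] * trips['fare']:
  driver  fare  tip zone  tip_times_fare
0    Yui     9   15    E             135
1    Gus    94   20    C            1880
2    Gus   112   15    C            1680
3    Ivy    93   18    D            1674
4    Yui    96    4    E             384
5    Amy    39   16    B             624
6    Gus    65    7    B             455
7    Amy    87   21    B            1827
8    Amy    15    1    A              15
sort by tip_times_fare descending:
  driver  fare  tip zone  tip_times_fare
1    Gus    94   20    C            1880
7    Amy    87   21    B            1827
2    Gus   112   15    C            1680
3    Ivy    93   18    D            1674
5    Amy    39   16    B             624
6    Gus    65    7    B             455
4    Yui    96    4    E             384
0    Yui     9   15    E             135
8    Amy    15    1    A              15
drop duplicate driver (keep=first):
  driver  fare  tip zone  tip_times_fare
1    Gus    94   20    C            1880
7    Amy    87   21    B            1827
3    Ivy    93   18    D            1674
4    Yui    96    4    E             384
filter rows where fare <= 94:
  driver  fare  tip zone  tip_times_fare
1    Gus    94   20    C            1880
7    Amy    87   21    B            1827
3    Ivy    93   18    D            1674

5381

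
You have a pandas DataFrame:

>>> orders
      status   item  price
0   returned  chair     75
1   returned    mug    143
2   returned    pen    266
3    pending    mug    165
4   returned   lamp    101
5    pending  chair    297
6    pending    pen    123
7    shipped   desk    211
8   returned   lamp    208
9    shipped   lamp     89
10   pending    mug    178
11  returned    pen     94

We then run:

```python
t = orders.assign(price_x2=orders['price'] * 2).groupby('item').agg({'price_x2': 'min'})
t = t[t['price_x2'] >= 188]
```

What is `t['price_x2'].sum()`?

896

add column price_x2 = orders['price'] * 2:
      status   item  price  price_x2
0   returned  chair     75       150
1   returned    mug    143       286
2   returned    pen    266       532
3    pending    mug    165       330
4   returned   lamp    101       202
5    pending  chair    297       594
6    pending    pen    123       246
7    shipped   desk    211       422
8   returned   lamp    208       416
9    shipped   lamp     89       178
10   pending    mug    178       356
11  returned    pen     94       188
group by item, min of price_x2:
       price_x2
item           
chair       150
desk        422
lamp        178
mug         286
pen         188
filter rows where price_x2 >= 188:
      price_x2
item          
desk       422
mug        286
pen        188
sum of column 'price_x2' → 896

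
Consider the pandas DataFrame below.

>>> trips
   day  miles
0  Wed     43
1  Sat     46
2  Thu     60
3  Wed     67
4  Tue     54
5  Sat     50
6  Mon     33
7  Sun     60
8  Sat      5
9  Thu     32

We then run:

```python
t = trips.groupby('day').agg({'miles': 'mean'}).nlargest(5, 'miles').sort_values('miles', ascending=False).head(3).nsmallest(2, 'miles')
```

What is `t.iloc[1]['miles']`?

group by day, mean of miles:
         miles
day           
Mon  33.000000
Sat  33.666667
Sun  60.000000
Thu  46.000000
Tue  54.000000
Wed  55.000000
take 5 rows with largest miles:
         miles
day           
Sun  60.000000
Wed  55.000000
Tue  54.000000
Thu  46.000000
Sat  33.666667
sort by miles descending:
         miles
day           
Sun  60.000000
Wed  55.000000
Tue  54.000000
Thu  46.000000
Sat  33.666667
take first 3 rows:
     miles
day       
Sun   60.0
Wed   55.0
Tue   54.0
take 2 rows with smallest miles:
     miles
day       
Tue   54.0
Wed   55.0
value at position 1, column 'miles' → 55.0

55.0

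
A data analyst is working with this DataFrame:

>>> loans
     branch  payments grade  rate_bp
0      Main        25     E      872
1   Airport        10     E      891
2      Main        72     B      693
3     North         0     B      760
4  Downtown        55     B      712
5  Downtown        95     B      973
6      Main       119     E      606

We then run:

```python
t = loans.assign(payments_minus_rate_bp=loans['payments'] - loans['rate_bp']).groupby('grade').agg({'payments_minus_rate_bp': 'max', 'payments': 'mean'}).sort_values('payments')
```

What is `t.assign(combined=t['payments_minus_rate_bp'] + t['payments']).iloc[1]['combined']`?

-565.5

add column payments_minus_rate_bp = loans['payments'] - loans['rate_bp']:
     branch  payments grade  rate_bp  payments_minus_rate_bp
0      Main        25     E      872                    -847
1   Airport        10     E      891                    -881
2      Main        72     B      693                    -621
3     North         0     B      760                    -760
4  Downtown        55     B      712                    -657
5  Downtown        95     B      973                    -878
6      Main       119     E      606                    -487
group by grade: max(payments_minus_rate_bp), mean(payments):
       payments_minus_rate_bp   payments
grade                                   
B                        -621  55.500000
E                        -487  51.333333
sort by payments:
       payments_minus_rate_bp   payments
grade                                   
E                        -487  51.333333
B                        -621  55.500000
add column combined = t['payments_minus_rate_bp'] + t['payments']:
       payments_minus_rate_bp   payments    combined
grade                                               
E                        -487  51.333333 -435.666667
B                        -621  55.500000 -565.500000
So iloc[1]['combined'] = -565.5.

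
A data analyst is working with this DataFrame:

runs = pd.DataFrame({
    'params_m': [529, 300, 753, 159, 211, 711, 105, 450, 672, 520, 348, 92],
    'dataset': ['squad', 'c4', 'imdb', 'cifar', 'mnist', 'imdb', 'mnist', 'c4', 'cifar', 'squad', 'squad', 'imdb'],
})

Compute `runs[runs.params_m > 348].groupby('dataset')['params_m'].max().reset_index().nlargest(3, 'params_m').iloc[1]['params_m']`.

filter rows where params_m > 348:
   params_m dataset
0       529   squad
2       753    imdb
5       711    imdb
7       450      c4
8       672   cifar
9       520   squad
group by dataset, max of params_m:
dataset
c4       450
cifar    672
imdb     753
squad    529
Name: params_m, dtype: int64
reset_index():
  dataset  params_m
0      c4       450
1   cifar       672
2    imdb       753
3   squad       529
take 3 rows with largest params_m:
  dataset  params_m
2    imdb       753
1   cifar       672
3   squad       529
So iloc[1]['params_m'] = 672.

672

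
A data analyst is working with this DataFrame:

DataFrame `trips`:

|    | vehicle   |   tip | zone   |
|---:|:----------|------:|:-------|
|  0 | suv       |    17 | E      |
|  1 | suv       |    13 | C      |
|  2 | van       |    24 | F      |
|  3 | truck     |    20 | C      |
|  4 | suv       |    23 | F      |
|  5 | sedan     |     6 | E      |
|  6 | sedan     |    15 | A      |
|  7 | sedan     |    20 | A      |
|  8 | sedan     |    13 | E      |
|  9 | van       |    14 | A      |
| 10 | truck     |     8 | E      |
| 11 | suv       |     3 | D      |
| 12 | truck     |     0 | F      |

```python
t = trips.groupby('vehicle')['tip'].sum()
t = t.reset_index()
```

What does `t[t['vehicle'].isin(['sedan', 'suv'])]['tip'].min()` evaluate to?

54

group by vehicle, sum of tip:
vehicle
sedan    54
suv      56
truck    28
van      38
Name: tip, dtype: int64
reset_index():
  vehicle  tip
0   sedan   54
1     suv   56
2   truck   28
3     van   38
filter rows where vehicle in ['sedan', 'suv']:
  vehicle  tip
0   sedan   54
1     suv   56
Then the min of column 'tip': 54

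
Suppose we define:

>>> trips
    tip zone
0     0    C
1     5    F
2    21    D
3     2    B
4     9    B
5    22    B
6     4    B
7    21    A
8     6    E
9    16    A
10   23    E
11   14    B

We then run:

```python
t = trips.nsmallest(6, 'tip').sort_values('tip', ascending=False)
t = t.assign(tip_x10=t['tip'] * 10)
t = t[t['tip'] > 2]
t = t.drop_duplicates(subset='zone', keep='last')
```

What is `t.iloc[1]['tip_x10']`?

take 6 rows with smallest tip:
   tip zone
0    0    C
3    2    B
6    4    B
1    5    F
8    6    E
4    9    B
sort by tip descending:
   tip zone
4    9    B
8    6    E
1    5    F
6    4    B
3    2    B
0    0    C
add column tip_x10 = t['tip'] * 10:
   tip zone  tip_x10
4    9    B       90
8    6    E       60
1    5    F       50
6    4    B       40
3    2    B       20
0    0    C        0
filter rows where tip > 2:
   tip zone  tip_x10
4    9    B       90
8    6    E       60
1    5    F       50
6    4    B       40
drop duplicate zone (keep=last):
   tip zone  tip_x10
8    6    E       60
1    5    F       50
6    4    B       40
Then the value at position 1, column 'tip_x10': 50

50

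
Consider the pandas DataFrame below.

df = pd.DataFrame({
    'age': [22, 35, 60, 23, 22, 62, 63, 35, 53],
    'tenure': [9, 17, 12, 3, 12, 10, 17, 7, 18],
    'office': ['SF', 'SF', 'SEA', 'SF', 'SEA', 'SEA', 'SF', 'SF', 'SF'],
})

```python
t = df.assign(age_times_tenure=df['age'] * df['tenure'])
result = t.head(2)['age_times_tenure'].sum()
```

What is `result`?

add column age_times_tenure = df['age'] * df['tenure']:
   age  tenure office  age_times_tenure
0   22       9     SF               198
1   35      17     SF               595
2   60      12    SEA               720
3   23       3     SF                69
4   22      12    SEA               264
5   62      10    SEA               620
6   63      17     SF              1071
7   35       7     SF               245
8   53      18     SF               954
take first 2 rows:
   age  tenure office  age_times_tenure
0   22       9     SF               198
1   35      17     SF               595
So sum() = 793.

793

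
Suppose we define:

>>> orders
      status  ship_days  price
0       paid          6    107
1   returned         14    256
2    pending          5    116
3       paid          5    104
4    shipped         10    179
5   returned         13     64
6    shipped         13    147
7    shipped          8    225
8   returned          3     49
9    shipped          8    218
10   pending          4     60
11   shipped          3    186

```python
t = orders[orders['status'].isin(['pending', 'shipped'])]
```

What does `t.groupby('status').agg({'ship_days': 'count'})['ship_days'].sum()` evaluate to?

7

filter rows where status in ['pending', 'shipped']:
     status  ship_days  price
2   pending          5    116
4   shipped         10    179
6   shipped         13    147
7   shipped          8    225
9   shipped          8    218
10  pending          4     60
11  shipped          3    186
group by status, count of ship_days:
         ship_days
status            
pending          2
shipped          5
sum of column 'ship_days' → 7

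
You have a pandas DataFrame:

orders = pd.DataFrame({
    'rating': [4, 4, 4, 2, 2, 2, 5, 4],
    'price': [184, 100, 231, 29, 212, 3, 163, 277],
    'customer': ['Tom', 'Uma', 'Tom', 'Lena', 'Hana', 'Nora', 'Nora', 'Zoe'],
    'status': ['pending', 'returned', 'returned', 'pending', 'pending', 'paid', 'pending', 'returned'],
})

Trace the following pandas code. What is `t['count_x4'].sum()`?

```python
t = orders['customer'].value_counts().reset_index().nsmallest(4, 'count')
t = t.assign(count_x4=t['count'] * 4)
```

16

value_counts of customer:
customer
Tom     2
Nora    2
Uma     1
Lena    1
Hana    1
Zoe     1
Name: count, dtype: int64
reset_index():
  customer  count
0      Tom      2
1     Nora      2
2      Uma      1
3     Lena      1
4     Hana      1
5      Zoe      1
take 4 rows with smallest count:
  customer  count
2      Uma      1
3     Lena      1
4     Hana      1
5      Zoe      1
add column count_x4 = t['count'] * 4:
  customer  count  count_x4
2      Uma      1         4
3     Lena      1         4
4     Hana      1         4
5      Zoe      1         4
Then the sum of column 'count_x4': 16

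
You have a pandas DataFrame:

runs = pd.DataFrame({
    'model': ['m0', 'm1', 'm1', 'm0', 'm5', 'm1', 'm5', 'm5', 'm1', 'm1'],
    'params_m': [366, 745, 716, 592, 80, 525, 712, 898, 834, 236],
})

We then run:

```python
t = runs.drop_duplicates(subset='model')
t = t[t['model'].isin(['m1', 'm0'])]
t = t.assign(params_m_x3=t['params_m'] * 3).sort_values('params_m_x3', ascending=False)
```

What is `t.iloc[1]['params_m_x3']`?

drop duplicate model (keep=first):
  model  params_m
0    m0       366
1    m1       745
4    m5        80
filter rows where model in ['m1', 'm0']:
  model  params_m
0    m0       366
1    m1       745
add column params_m_x3 = t['params_m'] * 3:
  model  params_m  params_m_x3
0    m0       366         1098
1    m1       745         2235
sort by params_m_x3 descending:
  model  params_m  params_m_x3
1    m1       745         2235
0    m0       366         1098

1098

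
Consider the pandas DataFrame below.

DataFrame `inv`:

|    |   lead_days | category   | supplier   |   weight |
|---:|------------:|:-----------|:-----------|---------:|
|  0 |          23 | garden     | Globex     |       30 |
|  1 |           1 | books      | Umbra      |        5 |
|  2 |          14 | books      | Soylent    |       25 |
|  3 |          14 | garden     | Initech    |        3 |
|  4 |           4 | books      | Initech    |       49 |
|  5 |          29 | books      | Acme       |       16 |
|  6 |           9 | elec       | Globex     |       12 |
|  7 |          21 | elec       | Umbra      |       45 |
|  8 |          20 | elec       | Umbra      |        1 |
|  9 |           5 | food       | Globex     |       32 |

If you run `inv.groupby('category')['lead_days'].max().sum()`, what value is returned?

group by category, max of lead_days:
category
books     29
elec      21
food       5
garden    23
Name: lead_days, dtype: int64
Hence 78.

78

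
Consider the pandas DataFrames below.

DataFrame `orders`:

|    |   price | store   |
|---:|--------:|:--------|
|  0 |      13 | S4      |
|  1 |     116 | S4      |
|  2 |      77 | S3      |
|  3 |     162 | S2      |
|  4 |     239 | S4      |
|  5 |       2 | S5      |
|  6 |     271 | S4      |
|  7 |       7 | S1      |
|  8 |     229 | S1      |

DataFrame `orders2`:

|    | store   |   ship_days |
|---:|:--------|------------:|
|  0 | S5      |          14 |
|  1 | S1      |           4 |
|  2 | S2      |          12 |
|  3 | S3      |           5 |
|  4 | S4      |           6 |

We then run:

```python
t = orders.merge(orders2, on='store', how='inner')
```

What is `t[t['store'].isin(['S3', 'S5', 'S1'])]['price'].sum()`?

315

merge on 'store' (how='inner') → 9 rows:
   price store  ship_days
0     13    S4          6
1    116    S4          6
2     77    S3          5
3    162    S2         12
4    239    S4          6
5      2    S5         14
6    271    S4          6
7      7    S1          4
8    229    S1          4
filter rows where store in ['S3', 'S5', 'S1']:
   price store  ship_days
2     77    S3          5
5      2    S5         14
7      7    S1          4
8    229    S1          4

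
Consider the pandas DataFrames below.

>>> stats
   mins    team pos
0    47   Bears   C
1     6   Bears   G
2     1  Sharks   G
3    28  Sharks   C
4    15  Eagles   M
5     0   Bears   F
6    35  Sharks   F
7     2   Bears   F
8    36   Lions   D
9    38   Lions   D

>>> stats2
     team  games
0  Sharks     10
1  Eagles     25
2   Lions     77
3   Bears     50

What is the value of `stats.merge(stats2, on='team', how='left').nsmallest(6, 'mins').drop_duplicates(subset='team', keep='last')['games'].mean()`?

28.3333333333

merge on 'team' (how='left') → 10 rows:
   mins    team pos  games
0    47   Bears   C     50
1     6   Bears   G     50
2     1  Sharks   G     10
3    28  Sharks   C     10
4    15  Eagles   M     25
5     0   Bears   F     50
6    35  Sharks   F     10
7     2   Bears   F     50
8    36   Lions   D     77
9    38   Lions   D     77
take 6 rows with smallest mins:
   mins    team pos  games
5     0   Bears   F     50
2     1  Sharks   G     10
7     2   Bears   F     50
1     6   Bears   G     50
4    15  Eagles   M     25
3    28  Sharks   C     10
drop duplicate team (keep=last):
   mins    team pos  games
1     6   Bears   G     50
4    15  Eagles   M     25
3    28  Sharks   C     10
Then the mean of column 'games': 28.3333333333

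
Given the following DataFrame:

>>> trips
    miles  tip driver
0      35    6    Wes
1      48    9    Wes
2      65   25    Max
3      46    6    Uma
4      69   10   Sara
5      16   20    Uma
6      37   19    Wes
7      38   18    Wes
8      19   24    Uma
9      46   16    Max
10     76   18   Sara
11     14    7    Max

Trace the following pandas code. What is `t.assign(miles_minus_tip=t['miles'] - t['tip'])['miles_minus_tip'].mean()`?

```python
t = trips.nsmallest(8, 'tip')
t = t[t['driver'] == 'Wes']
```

take 8 rows with smallest tip:
    miles  tip driver
0      35    6    Wes
3      46    6    Uma
11     14    7    Max
1      48    9    Wes
4      69   10   Sara
9      46   16    Max
7      38   18    Wes
10     76   18   Sara
filter rows where driver == 'Wes':
   miles  tip driver
0     35    6    Wes
1     48    9    Wes
7     38   18    Wes
add column miles_minus_tip = t['miles'] - t['tip']:
   miles  tip driver  miles_minus_tip
0     35    6    Wes               29
1     48    9    Wes               39
7     38   18    Wes               20

29.3333333333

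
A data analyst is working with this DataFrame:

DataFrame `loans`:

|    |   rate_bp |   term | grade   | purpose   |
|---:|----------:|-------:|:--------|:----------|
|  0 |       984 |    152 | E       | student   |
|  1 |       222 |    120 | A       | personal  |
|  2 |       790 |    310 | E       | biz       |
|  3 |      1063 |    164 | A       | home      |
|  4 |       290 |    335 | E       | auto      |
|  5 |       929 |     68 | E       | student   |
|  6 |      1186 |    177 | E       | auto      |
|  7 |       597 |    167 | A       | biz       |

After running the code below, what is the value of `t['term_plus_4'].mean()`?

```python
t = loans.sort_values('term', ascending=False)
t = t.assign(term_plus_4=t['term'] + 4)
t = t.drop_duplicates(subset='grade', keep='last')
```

98.0

sort by term descending:
   rate_bp  term grade   purpose
4      290   335     E      auto
2      790   310     E       biz
6     1186   177     E      auto
7      597   167     A       biz
3     1063   164     A      home
0      984   152     E   student
1      222   120     A  personal
5      929    68     E   student
add column term_plus_4 = t['term'] + 4:
   rate_bp  term grade   purpose  term_plus_4
4      290   335     E      auto          339
2      790   310     E       biz          314
6     1186   177     E      auto          181
7      597   167     A       biz          171
3     1063   164     A      home          168
0      984   152     E   student          156
1      222   120     A  personal          124
5      929    68     E   student           72
drop duplicate grade (keep=last):
   rate_bp  term grade   purpose  term_plus_4
1      222   120     A  personal          124
5      929    68     E   student           72
Finally, mean of column 'term_plus_4' = 98.0.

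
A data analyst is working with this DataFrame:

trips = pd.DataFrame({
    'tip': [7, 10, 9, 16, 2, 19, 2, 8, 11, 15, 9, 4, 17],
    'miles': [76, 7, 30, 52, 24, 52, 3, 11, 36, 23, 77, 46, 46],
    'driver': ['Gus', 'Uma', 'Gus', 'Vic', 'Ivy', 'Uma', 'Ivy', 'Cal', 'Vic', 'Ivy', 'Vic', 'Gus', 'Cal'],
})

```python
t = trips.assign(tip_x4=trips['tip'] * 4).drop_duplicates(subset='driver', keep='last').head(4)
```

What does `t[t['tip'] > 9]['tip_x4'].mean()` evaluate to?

add column tip_x4 = trips['tip'] * 4:
    tip  miles driver  tip_x4
0     7     76    Gus      28
1    10      7    Uma      40
2     9     30    Gus      36
3    16     52    Vic      64
4     2     24    Ivy       8
5    19     52    Uma      76
6     2      3    Ivy       8
7     8     11    Cal      32
8    11     36    Vic      44
9    15     23    Ivy      60
10    9     77    Vic      36
11    4     46    Gus      16
12   17     46    Cal      68
drop duplicate driver (keep=last):
    tip  miles driver  tip_x4
5    19     52    Uma      76
9    15     23    Ivy      60
10    9     77    Vic      36
11    4     46    Gus      16
12   17     46    Cal      68
take first 4 rows:
    tip  miles driver  tip_x4
5    19     52    Uma      76
9    15     23    Ivy      60
10    9     77    Vic      36
11    4     46    Gus      16
filter rows where tip > 9:
   tip  miles driver  tip_x4
5   19     52    Uma      76
9   15     23    Ivy      60
Then the mean of column 'tip_x4': 68.0

68.0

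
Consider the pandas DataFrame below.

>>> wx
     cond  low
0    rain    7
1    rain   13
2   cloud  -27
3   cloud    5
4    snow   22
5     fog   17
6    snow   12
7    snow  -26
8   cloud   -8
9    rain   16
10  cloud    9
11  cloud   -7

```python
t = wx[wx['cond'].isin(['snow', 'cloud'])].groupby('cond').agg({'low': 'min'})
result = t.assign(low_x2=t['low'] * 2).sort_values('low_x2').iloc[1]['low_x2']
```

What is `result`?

filter rows where cond in ['snow', 'cloud']:
     cond  low
2   cloud  -27
3   cloud    5
4    snow   22
6    snow   12
7    snow  -26
8   cloud   -8
10  cloud    9
11  cloud   -7
group by cond, min of low:
       low
cond      
cloud  -27
snow   -26
add column low_x2 = t['low'] * 2:
       low  low_x2
cond              
cloud  -27     -54
snow   -26     -52
sort by low_x2:
       low  low_x2
cond              
cloud  -27     -54
snow   -26     -52
Finally, value at position 1, column 'low_x2' = -52.

-52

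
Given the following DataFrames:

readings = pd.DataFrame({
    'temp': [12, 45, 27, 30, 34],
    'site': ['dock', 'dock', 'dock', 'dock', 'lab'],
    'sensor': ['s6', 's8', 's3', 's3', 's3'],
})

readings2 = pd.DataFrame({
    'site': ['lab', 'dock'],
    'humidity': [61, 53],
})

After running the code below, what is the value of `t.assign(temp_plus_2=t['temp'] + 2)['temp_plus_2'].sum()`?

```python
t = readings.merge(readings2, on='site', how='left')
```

158

merge on 'site' (how='left') → 5 rows:
   temp  site sensor  humidity
0    12  dock     s6        53
1    45  dock     s8        53
2    27  dock     s3        53
3    30  dock     s3        53
4    34   lab     s3        61
add column temp_plus_2 = t['temp'] + 2:
   temp  site sensor  humidity  temp_plus_2
0    12  dock     s6        53           14
1    45  dock     s8        53           47
2    27  dock     s3        53           29
3    30  dock     s3        53           32
4    34   lab     s3        61           36
The sum of column 'temp_plus_2' is 158.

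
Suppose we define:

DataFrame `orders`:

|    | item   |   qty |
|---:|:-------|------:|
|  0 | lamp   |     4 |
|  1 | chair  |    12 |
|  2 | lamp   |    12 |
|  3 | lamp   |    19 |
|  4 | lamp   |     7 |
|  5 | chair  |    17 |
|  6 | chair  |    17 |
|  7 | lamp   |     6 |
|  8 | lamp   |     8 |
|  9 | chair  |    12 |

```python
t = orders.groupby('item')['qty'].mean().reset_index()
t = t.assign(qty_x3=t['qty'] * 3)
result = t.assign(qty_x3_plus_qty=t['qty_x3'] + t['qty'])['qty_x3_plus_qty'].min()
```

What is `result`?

group by item, mean of qty:
item
chair    14.500000
lamp      9.333333
Name: qty, dtype: float64
reset_index():
    item        qty
0  chair  14.500000
1   lamp   9.333333
add column qty_x3 = t['qty'] * 3:
    item        qty  qty_x3
0  chair  14.500000    43.5
1   lamp   9.333333    28.0
add column qty_x3_plus_qty = t['qty_x3'] + t['qty']:
    item        qty  qty_x3  qty_x3_plus_qty
0  chair  14.500000    43.5        58.000000
1   lamp   9.333333    28.0        37.333333
min of column 'qty_x3_plus_qty' → 37.3333333333

37.3333333333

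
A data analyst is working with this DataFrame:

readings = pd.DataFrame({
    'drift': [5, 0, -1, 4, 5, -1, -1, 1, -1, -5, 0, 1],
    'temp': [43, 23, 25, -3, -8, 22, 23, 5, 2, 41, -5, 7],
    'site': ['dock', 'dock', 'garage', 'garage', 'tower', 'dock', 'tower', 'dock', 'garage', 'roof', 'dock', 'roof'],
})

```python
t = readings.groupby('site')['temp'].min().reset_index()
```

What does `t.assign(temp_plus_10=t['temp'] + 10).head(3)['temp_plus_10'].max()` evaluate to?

group by site, min of temp:
site
dock     -5
garage   -3
roof      7
tower    -8
Name: temp, dtype: int64
reset_index():
     site  temp
0    dock    -5
1  garage    -3
2    roof     7
3   tower    -8
add column temp_plus_10 = t['temp'] + 10:
     site  temp  temp_plus_10
0    dock    -5             5
1  garage    -3             7
2    roof     7            17
3   tower    -8             2
take first 3 rows:
     site  temp  temp_plus_10
0    dock    -5             5
1  garage    -3             7
2    roof     7            17
Finally, max of column 'temp_plus_10' = 17.

17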